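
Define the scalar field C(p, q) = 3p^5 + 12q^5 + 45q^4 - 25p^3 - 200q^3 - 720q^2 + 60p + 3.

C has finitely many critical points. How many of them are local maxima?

C separates as a function of p plus a function of q, so ∇C=0 decouples.
∂C/∂p = 15(p - 2)(p - 1)(p + 1)(p + 2) = 0 at p ∈ {-2, -1, 1, 2}; ∂C/∂q = 60q(q - 3)(q + 2)(q + 4) = 0 at q ∈ {-4, -2, 0, 3}.
The Hessian is diagonal: diag(C_pp, C_qq). Second derivatives: C_pp(-2)=-180, C_pp(-1)=90, C_pp(1)=-90, C_pp(2)=180; C_qq(-4)=-3360, C_qq(-2)=1200, C_qq(0)=-1440, C_qq(3)=6300.
Local maxima occur where both diagonal entries negative: (-2, -4), (-2, 0), (1, -4), (1, 0). Count: 4.

4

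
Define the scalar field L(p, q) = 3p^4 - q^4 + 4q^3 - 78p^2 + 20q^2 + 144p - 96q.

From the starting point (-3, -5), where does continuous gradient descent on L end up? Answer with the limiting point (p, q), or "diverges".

L is separable, so gradient descent decouples: p follows -∂L/∂p, q follows -∂L/∂q.
∂L/∂p = 12(p - 3)(p - 1)(p + 4); at p=-3 this is 288, so p decreases.
∂L/∂q = -4(q - 4)(q - 2)(q + 3); at q=-5 this is 504, so q decreases.
The q-coordinate has no critical point in that direction and runs off to infinity.

diverges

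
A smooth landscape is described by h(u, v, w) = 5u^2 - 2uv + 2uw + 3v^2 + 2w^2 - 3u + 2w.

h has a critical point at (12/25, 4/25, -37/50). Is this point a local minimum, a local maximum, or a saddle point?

local minimum

The Hessian is constant: H = [[10, -2, 2], [-2, 6, 0], [2, 0, 4]].
Leading principal minors: Δ₁ = 10, Δ₂ = 56, Δ₃ = 200.
All leading minors are positive, so H is positive definite: a local minimum.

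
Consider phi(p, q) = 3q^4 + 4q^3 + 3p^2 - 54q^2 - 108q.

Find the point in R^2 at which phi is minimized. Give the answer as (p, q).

(0, 3)

phi(p,q) separates as A(p) + B(q), so its minimum is min A + min B.
A'(p) = 6p vanishes at p ∈ {0}; B'(q) = 12(q - 3)(q + 1)(q + 3) vanishes at q ∈ {-3, -1, 3}.
Local minima of A (where A''>0): A(0)=0. Local minima of B: B(-3)=-27, B(3)=-459.
So the global minimum of phi is A(0) + B(3) = 0 − 459 = -459, attained at (0, 3).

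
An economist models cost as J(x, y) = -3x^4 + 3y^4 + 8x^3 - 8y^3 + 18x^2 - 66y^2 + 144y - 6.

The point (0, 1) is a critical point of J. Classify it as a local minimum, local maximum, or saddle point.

saddle point

The mixed partial ∂²J/∂x∂y is 0, so the Hessian at any point is diag(J_xx, J_yy) = diag(12(-3x^2 + 4x + 3), 12(3y^2 - 4y - 11)).
At (0, 1): H = diag(36, -144).
The eigenvalues have opposite signs, so H is indefinite: a saddle point.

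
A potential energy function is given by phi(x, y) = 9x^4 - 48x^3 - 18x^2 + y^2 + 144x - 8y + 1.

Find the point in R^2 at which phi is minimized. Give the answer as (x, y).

(4, 4)

phi(x,y) separates as P(x) + Q(y) + 1, so its minimum is min P + min Q + 1.
P'(x) = 36(x - 4)(x - 1)(x + 1) vanishes at x ∈ {-1, 1, 4}; Q'(y) = 2y - 8 vanishes at y ∈ {4}.
Local minima of P (where P''>0): P(-1)=-105, P(4)=-480. Local minima of Q: Q(4)=-16.
So the global minimum of phi is P(4) + Q(4) + 1 = -480 − 16 + 1 = -495, attained at (4, 4).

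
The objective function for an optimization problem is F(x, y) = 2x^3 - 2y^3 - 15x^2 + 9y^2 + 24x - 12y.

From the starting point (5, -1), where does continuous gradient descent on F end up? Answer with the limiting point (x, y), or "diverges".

F is separable, so gradient descent decouples: x follows -∂F/∂x, y follows -∂F/∂y.
∂F/∂x = 6(x - 4)(x - 1); at x=5 this is 24, so x decreases.
∂F/∂y = -6(y - 2)(y - 1); at y=-1 this is -36, so y increases.
x converges to its nearest critical value 4 (a local min of the x-part); y converges to 1. The iterate converges to (4, 1).

(4, 1)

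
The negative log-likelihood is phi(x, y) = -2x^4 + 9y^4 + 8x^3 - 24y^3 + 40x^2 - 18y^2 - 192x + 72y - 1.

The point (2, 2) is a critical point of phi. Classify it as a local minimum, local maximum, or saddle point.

local minimum

The mixed partial ∂²phi/∂x∂y is 0, so the Hessian at any point is diag(phi_xx, phi_yy) = diag(8(-3x^2 + 6x + 10), 36(3y^2 - 4y - 1)).
At (2, 2): H = diag(80, 108).
Both eigenvalues are positive, so H is positive definite: a local minimum.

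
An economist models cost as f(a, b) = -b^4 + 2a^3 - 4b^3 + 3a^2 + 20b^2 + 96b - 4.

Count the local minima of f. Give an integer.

f separates as a function of a plus a function of b, so ∇f=0 decouples.
∂f/∂a = 6a(a + 1) = 0 at a ∈ {-1, 0}; ∂f/∂b = -4(b - 3)(b + 2)(b + 4) = 0 at b ∈ {-4, -2, 3}.
The Hessian is diagonal: diag(f_aa, f_bb). Second derivatives: f_aa(-1)=-6, f_aa(0)=6; f_bb(-4)=-56, f_bb(-2)=40, f_bb(3)=-140.
Local minima occur where both diagonal entries positive: (0, -2). Count: 1.

1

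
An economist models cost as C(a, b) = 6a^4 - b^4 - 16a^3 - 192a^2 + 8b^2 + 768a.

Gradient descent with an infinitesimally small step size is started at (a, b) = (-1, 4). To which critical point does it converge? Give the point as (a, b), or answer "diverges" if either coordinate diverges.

diverges

C is separable, so gradient descent decouples: a follows -∂C/∂a, b follows -∂C/∂b.
∂C/∂a = 24(a - 4)(a - 2)(a + 4); at a=-1 this is 1080, so a decreases.
∂C/∂b = -4b(b - 2)(b + 2); at b=4 this is -192, so b increases.
The b-coordinate has no critical point in that direction and runs off to infinity.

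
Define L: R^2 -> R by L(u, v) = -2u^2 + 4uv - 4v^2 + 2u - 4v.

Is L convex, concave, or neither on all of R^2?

concave

L is quadratic, so its Hessian is the constant matrix H = [[-4, 4], [4, -8]].
det(H) = 16, tr(H) = -12.
det(H) > 0 and tr(H) < 0, so H is negative definite everywhere: concave.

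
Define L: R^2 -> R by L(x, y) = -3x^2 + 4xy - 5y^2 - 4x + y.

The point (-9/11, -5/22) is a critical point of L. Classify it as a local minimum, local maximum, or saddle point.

The Hessian of L is constant: H = [[-6, 4], [4, -10]].
det(H) = (-6)·(-10) − 4² = 44.
det(H) > 0 and tr(H) = -16 < 0, so H is negative definite and the point is a local maximum.

local maximum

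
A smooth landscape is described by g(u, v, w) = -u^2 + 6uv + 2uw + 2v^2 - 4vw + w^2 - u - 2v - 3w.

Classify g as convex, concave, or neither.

g is quadratic, so its Hessian is the constant matrix H = [[-2, 6, 2], [6, 4, -4], [2, -4, 2]].
Leading principal minors: -2, -44, -168.
Neither pattern holds ⇒ H is indefinite ⇒ neither convex nor concave.

neither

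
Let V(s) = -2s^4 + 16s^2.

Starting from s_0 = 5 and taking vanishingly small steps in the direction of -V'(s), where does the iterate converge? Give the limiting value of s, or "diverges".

diverges

V'(s) = -8s(s - 2)(s + 2), so V'(5) = -840.
Gradient descent moves in the -V' direction, i.e. s is increasing.
There is no critical point above s=5, and V' keeps the same sign, so the iterate runs off to +∞.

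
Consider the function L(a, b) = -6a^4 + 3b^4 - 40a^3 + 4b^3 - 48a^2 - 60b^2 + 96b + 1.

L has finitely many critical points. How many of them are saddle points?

5

L separates as a function of a plus a function of b, so ∇L=0 decouples.
∂L/∂a = -24a(a + 1)(a + 4) = 0 at a ∈ {-4, -1, 0}; ∂L/∂b = 12(b - 2)(b - 1)(b + 4) = 0 at b ∈ {-4, 1, 2}.
The Hessian is diagonal: diag(L_aa, L_bb). Second derivatives: L_aa(-4)=-288, L_aa(-1)=72, L_aa(0)=-96; L_bb(-4)=360, L_bb(1)=-60, L_bb(2)=72.
Saddle points occur where the two diagonal entries have opposite signs: (-4, -4), (-4, 2), (-1, 1), (0, -4), (0, 2). Count: 5.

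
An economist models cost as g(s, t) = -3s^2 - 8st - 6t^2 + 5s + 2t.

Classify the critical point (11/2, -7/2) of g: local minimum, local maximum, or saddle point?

local maximum

The Hessian of g is constant: H = [[-6, -8], [-8, -12]].
det(H) = (-6)·(-12) − (-8)² = 8.
det(H) > 0 and tr(H) = -18 < 0, so H is negative definite and the point is a local maximum.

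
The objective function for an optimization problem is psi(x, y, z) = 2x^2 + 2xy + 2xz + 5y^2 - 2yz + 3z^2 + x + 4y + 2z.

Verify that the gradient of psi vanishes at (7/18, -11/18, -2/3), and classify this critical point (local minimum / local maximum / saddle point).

local minimum

∇psi = (4x + 2y + 2z + 1, 2x + 10y - 2z + 4, 2x - 2y + 6z + 2); substituting (7/18, -11/18, -2/3) gives ∇psi = (0, 0, 0), so (7/18, -11/18, -2/3) is indeed a critical point.
The Hessian is constant: H = [[4, 2, 2], [2, 10, -2], [2, -2, 6]].
Leading principal minors: Δ₁ = 4, Δ₂ = 36, Δ₃ = 144.
All leading minors are positive, so H is positive definite: a local minimum.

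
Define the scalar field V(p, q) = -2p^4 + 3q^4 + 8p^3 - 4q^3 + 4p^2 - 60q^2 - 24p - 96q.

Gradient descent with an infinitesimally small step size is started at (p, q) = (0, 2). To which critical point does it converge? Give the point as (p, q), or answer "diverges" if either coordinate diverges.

V is separable, so gradient descent decouples: p follows -∂V/∂p, q follows -∂V/∂q.
∂V/∂p = -8(p - 3)(p - 1)(p + 1); at p=0 this is -24, so p increases.
∂V/∂q = 12(q - 4)(q + 1)(q + 2); at q=2 this is -288, so q increases.
p converges to its nearest critical value 1 (a local min of the p-part); q converges to 4. The iterate converges to (1, 4).

(1, 4)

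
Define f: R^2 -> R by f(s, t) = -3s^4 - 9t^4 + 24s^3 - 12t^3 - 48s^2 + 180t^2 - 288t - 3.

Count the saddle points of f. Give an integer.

f separates as a function of s plus a function of t, so ∇f=0 decouples.
∂f/∂s = -12s(s - 4)(s - 2) = 0 at s ∈ {0, 2, 4}; ∂f/∂t = -36(t - 2)(t - 1)(t + 4) = 0 at t ∈ {-4, 1, 2}.
The Hessian is diagonal: diag(f_ss, f_tt). Second derivatives: f_ss(0)=-96, f_ss(2)=48, f_ss(4)=-96; f_tt(-4)=-1080, f_tt(1)=180, f_tt(2)=-216.
Saddle points occur where the two diagonal entries have opposite signs: (0, 1), (2, -4), (2, 2), (4, 1). Count: 4.

4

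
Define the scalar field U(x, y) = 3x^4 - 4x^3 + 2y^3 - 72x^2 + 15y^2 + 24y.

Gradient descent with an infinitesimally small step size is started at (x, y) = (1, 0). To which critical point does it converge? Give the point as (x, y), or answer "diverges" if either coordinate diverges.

(4, -1)

U is separable, so gradient descent decouples: x follows -∂U/∂x, y follows -∂U/∂y.
∂U/∂x = 12x(x - 4)(x + 3); at x=1 this is -144, so x increases.
∂U/∂y = 6(y + 1)(y + 4); at y=0 this is 24, so y decreases.
x converges to its nearest critical value 4 (a local min of the x-part); y converges to -1. The iterate converges to (4, -1).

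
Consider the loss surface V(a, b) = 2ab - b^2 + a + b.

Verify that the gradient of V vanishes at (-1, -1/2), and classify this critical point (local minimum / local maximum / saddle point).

∇V = (2b + 1, 2a - 2b + 1); substituting (-1, -1/2) gives ∇V = (0, 0), so (-1, -1/2) is indeed a critical point.
The Hessian of V is constant: H = [[0, 2], [2, -2]].
det(H) = 0·(-2) − 2² = -4.
Since det(H) < 0, H is indefinite and the critical point is a saddle point.

saddle point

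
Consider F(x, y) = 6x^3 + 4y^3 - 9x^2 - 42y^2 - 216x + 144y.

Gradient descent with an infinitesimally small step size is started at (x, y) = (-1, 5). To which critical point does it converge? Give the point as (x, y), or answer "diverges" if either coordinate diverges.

(4, 4)

F is separable, so gradient descent decouples: x follows -∂F/∂x, y follows -∂F/∂y.
∂F/∂x = 18(x - 4)(x + 3); at x=-1 this is -180, so x increases.
∂F/∂y = 12(y - 4)(y - 3); at y=5 this is 24, so y decreases.
x converges to its nearest critical value 4 (a local min of the x-part); y converges to 4. The iterate converges to (4, 4).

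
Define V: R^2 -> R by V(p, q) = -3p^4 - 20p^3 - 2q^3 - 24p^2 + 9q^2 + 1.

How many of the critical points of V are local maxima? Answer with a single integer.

V separates as a function of p plus a function of q, so ∇V=0 decouples.
∂V/∂p = -12p(p + 1)(p + 4) = 0 at p ∈ {-4, -1, 0}; ∂V/∂q = -6q(q - 3) = 0 at q ∈ {0, 3}.
The Hessian is diagonal: diag(V_pp, V_qq). Second derivatives: V_pp(-4)=-144, V_pp(-1)=36, V_pp(0)=-48; V_qq(0)=18, V_qq(3)=-18.
Local maxima occur where both diagonal entries negative: (-4, 3), (0, 3). Count: 2.

2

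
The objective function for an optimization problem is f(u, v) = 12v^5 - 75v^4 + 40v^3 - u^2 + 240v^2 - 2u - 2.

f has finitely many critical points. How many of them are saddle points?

2

f separates as a function of u plus a function of v, so ∇f=0 decouples.
∂f/∂u = -2(u + 1) = 0 at u ∈ {-1}; ∂f/∂v = 60v(v - 4)(v - 2)(v + 1) = 0 at v ∈ {-1, 0, 2, 4}.
The Hessian is diagonal: diag(f_uu, f_vv). Second derivatives: f_uu(-1)=-2; f_vv(-1)=-900, f_vv(0)=480, f_vv(2)=-720, f_vv(4)=2400.
Saddle points occur where the two diagonal entries have opposite signs: (-1, 0), (-1, 4). Count: 2.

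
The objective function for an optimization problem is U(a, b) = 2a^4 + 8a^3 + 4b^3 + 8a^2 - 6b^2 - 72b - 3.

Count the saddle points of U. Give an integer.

U separates as a function of a plus a function of b, so ∇U=0 decouples.
∂U/∂a = 8a(a + 1)(a + 2) = 0 at a ∈ {-2, -1, 0}; ∂U/∂b = 12(b - 3)(b + 2) = 0 at b ∈ {-2, 3}.
The Hessian is diagonal: diag(U_aa, U_bb). Second derivatives: U_aa(-2)=16, U_aa(-1)=-8, U_aa(0)=16; U_bb(-2)=-60, U_bb(3)=60.
Saddle points occur where the two diagonal entries have opposite signs: (-2, -2), (-1, 3), (0, -2). Count: 3.

3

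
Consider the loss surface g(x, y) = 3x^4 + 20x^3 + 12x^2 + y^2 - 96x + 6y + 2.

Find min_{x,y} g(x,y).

-68

g(x,y) separates as P(x) + Q(y) + 2, so its minimum is min P + min Q + 2.
P'(x) = 12(x - 1)(x + 2)(x + 4) vanishes at x ∈ {-4, -2, 1}; Q'(y) = 2y + 6 vanishes at y ∈ {-3}.
Local minima of P (where P''>0): P(-4)=64, P(1)=-61. Local minima of Q: Q(-3)=-9.
So the global minimum of g is P(1) + Q(-3) + 2 = -61 − 9 + 2 = -68, attained at (1, -3).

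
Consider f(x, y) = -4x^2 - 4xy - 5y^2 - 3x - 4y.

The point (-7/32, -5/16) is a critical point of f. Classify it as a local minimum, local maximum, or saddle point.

The Hessian of f is constant: H = [[-8, -4], [-4, -10]].
det(H) = (-8)·(-10) − (-4)² = 64.
det(H) > 0 and tr(H) = -18 < 0, so H is negative definite and the point is a local maximum.

local maximum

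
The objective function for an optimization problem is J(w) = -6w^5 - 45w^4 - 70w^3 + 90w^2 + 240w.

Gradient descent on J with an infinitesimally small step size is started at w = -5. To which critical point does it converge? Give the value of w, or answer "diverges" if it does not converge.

-4

J'(w) = -30(w - 1)(w + 1)(w + 2)(w + 4), so J'(-5) = -2160.
Gradient descent moves in the -J' direction, i.e. w is increasing.
The nearest critical point in that direction is w = -4, where J'' = 900 > 0 (a local minimum). The iterate converges there.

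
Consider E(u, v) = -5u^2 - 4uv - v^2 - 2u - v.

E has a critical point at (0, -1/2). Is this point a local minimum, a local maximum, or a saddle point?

The Hessian of E is constant: H = [[-10, -4], [-4, -2]].
det(H) = (-10)·(-2) − (-4)² = 4.
det(H) > 0 and tr(H) = -12 < 0, so H is negative definite and the point is a local maximum.

local maximum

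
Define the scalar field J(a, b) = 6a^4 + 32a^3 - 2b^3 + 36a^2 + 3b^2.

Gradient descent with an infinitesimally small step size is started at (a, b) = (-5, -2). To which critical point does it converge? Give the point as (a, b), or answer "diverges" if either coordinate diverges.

(-3, 0)

J is separable, so gradient descent decouples: a follows -∂J/∂a, b follows -∂J/∂b.
∂J/∂a = 24a(a + 1)(a + 3); at a=-5 this is -960, so a increases.
∂J/∂b = -6b(b - 1); at b=-2 this is -36, so b increases.
a converges to its nearest critical value -3 (a local min of the a-part); b converges to 0. The iterate converges to (-3, 0).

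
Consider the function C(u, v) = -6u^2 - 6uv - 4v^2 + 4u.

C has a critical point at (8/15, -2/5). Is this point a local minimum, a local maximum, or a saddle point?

local maximum

The Hessian of C is constant: H = [[-12, -6], [-6, -8]].
det(H) = (-12)·(-8) − (-6)² = 60.
det(H) > 0 and tr(H) = -20 < 0, so H is negative definite and the point is a local maximum.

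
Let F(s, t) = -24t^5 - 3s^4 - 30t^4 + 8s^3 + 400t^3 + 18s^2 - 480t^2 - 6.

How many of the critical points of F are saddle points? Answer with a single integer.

F separates as a function of s plus a function of t, so ∇F=0 decouples.
∂F/∂s = -12s(s - 3)(s + 1) = 0 at s ∈ {-1, 0, 3}; ∂F/∂t = -120t(t - 2)(t - 1)(t + 4) = 0 at t ∈ {-4, 0, 1, 2}.
The Hessian is diagonal: diag(F_ss, F_tt). Second derivatives: F_ss(-1)=-48, F_ss(0)=36, F_ss(3)=-144; F_tt(-4)=14400, F_tt(0)=-960, F_tt(1)=600, F_tt(2)=-1440.
Saddle points occur where the two diagonal entries have opposite signs: (-1, -4), (-1, 1), (0, 0), (0, 2), (3, -4), (3, 1). Count: 6.

6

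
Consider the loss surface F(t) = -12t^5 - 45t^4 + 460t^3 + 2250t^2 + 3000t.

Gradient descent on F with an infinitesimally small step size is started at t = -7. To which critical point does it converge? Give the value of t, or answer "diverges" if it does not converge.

-5

F'(t) = -60(t - 5)(t + 1)(t + 2)(t + 5), so F'(-7) = -43200.
Gradient descent moves in the -F' direction, i.e. t is increasing.
The nearest critical point in that direction is t = -5, where F'' = 7200 > 0 (a local minimum). The iterate converges there.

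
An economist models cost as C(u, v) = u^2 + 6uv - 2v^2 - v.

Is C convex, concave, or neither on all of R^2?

C is quadratic, so its Hessian is the constant matrix H = [[2, 6], [6, -4]].
det(H) = -44, tr(H) = -2.
det(H) < 0, so H is indefinite: neither convex nor concave.

neither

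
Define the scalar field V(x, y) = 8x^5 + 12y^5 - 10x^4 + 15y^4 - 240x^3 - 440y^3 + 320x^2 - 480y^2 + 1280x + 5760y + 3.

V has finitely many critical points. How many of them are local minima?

V separates as a function of x plus a function of y, so ∇V=0 decouples.
∂V/∂x = 40(x - 4)(x - 2)(x + 1)(x + 4) = 0 at x ∈ {-4, -1, 2, 4}; ∂V/∂y = 60(y - 4)(y - 2)(y + 3)(y + 4) = 0 at y ∈ {-4, -3, 2, 4}.
The Hessian is diagonal: diag(V_xx, V_yy). Second derivatives: V_xx(-4)=-5760, V_xx(-1)=1800, V_xx(2)=-1440, V_xx(4)=3200; V_yy(-4)=-2880, V_yy(-3)=2100, V_yy(2)=-3600, V_yy(4)=6720.
Local minima occur where both diagonal entries positive: (-1, -3), (-1, 4), (4, -3), (4, 4). Count: 4.

4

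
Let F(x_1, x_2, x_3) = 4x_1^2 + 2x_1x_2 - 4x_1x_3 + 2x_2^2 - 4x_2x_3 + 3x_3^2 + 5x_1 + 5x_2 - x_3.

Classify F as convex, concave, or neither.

F is quadratic, so its Hessian is the constant matrix H = [[8, 2, -4], [2, 4, -4], [-4, -4, 6]].
Leading principal minors: 8, 28, 40.
All positive ⇒ H ≻ 0 ⇒ convex.

convex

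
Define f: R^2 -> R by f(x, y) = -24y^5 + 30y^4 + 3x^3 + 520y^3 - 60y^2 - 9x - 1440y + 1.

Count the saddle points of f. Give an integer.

4

f separates as a function of x plus a function of y, so ∇f=0 decouples.
∂f/∂x = 9(x - 1)(x + 1) = 0 at x ∈ {-1, 1}; ∂f/∂y = -120(y - 4)(y - 1)(y + 1)(y + 3) = 0 at y ∈ {-3, -1, 1, 4}.
The Hessian is diagonal: diag(f_xx, f_yy). Second derivatives: f_xx(-1)=-18, f_xx(1)=18; f_yy(-3)=6720, f_yy(-1)=-2400, f_yy(1)=2880, f_yy(4)=-12600.
Saddle points occur where the two diagonal entries have opposite signs: (-1, -3), (-1, 1), (1, -1), (1, 4). Count: 4.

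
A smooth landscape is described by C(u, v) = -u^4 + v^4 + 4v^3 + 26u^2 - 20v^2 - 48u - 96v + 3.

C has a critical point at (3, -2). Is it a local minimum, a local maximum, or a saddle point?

The mixed partial ∂²C/∂u∂v is 0, so the Hessian at any point is diag(C_uu, C_vv) = diag(4(-3u^2 + 13), 4(3v^2 + 6v - 10)).
At (3, -2): H = diag(-56, -40).
Both eigenvalues are negative, so H is negative definite: a local maximum.

local maximum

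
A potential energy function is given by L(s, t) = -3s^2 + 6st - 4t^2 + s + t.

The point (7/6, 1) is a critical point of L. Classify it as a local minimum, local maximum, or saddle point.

The Hessian of L is constant: H = [[-6, 6], [6, -8]].
det(H) = (-6)·(-8) − 6² = 12.
det(H) > 0 and tr(H) = -14 < 0, so H is negative definite and the point is a local maximum.

local maximum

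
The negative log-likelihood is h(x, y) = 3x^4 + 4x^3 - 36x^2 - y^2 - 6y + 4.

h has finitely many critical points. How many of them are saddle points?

2

h separates as a function of x plus a function of y, so ∇h=0 decouples.
∂h/∂x = 12x(x - 2)(x + 3) = 0 at x ∈ {-3, 0, 2}; ∂h/∂y = -2(y + 3) = 0 at y ∈ {-3}.
The Hessian is diagonal: diag(h_xx, h_yy). Second derivatives: h_xx(-3)=180, h_xx(0)=-72, h_xx(2)=120; h_yy(-3)=-2.
Saddle points occur where the two diagonal entries have opposite signs: (-3, -3), (2, -3). Count: 2.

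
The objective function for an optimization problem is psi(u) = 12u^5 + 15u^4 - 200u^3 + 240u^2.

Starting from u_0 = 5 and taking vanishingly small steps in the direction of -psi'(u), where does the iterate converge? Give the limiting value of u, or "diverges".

2

psi'(u) = 60u(u - 2)(u - 1)(u + 4), so psi'(5) = 32400.
Gradient descent moves in the -psi' direction, i.e. u is decreasing.
The nearest critical point in that direction is u = 2, where psi'' = 720 > 0 (a local minimum). The iterate converges there.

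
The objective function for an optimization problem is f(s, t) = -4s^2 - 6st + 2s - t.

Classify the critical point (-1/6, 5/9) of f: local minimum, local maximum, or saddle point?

The Hessian of f is constant: H = [[-8, -6], [-6, 0]].
det(H) = (-8)·0 − (-6)² = -36.
Since det(H) < 0, H is indefinite and the critical point is a saddle point.

saddle point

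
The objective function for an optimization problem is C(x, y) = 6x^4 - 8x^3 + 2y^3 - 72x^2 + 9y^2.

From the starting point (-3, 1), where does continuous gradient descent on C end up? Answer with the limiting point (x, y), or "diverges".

C is separable, so gradient descent decouples: x follows -∂C/∂x, y follows -∂C/∂y.
∂C/∂x = 24x(x - 3)(x + 2); at x=-3 this is -432, so x increases.
∂C/∂y = 6y(y + 3); at y=1 this is 24, so y decreases.
x converges to its nearest critical value -2 (a local min of the x-part); y converges to 0. The iterate converges to (-2, 0).

(-2, 0)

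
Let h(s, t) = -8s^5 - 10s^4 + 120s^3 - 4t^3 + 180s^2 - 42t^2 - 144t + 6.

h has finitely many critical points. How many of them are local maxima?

h separates as a function of s plus a function of t, so ∇h=0 decouples.
∂h/∂s = -40s(s - 3)(s + 1)(s + 3) = 0 at s ∈ {-3, -1, 0, 3}; ∂h/∂t = -12(t + 3)(t + 4) = 0 at t ∈ {-4, -3}.
The Hessian is diagonal: diag(h_ss, h_tt). Second derivatives: h_ss(-3)=1440, h_ss(-1)=-320, h_ss(0)=360, h_ss(3)=-2880; h_tt(-4)=12, h_tt(-3)=-12.
Local maxima occur where both diagonal entries negative: (-1, -3), (3, -3). Count: 2.

2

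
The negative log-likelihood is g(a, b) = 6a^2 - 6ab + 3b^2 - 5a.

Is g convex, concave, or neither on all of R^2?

g is quadratic, so its Hessian is the constant matrix H = [[12, -6], [-6, 6]].
det(H) = 36, tr(H) = 18.
det(H) > 0 and tr(H) > 0, so H is positive definite everywhere: convex.

convex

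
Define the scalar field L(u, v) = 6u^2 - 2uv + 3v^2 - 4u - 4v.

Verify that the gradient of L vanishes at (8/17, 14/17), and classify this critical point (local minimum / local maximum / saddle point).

local minimum

∇L = (12u - 2v - 4, -2u + 6v - 4); substituting (8/17, 14/17) gives ∇L = (0, 0), so (8/17, 14/17) is indeed a critical point.
The Hessian of L is constant: H = [[12, -2], [-2, 6]].
det(H) = 12·6 − (-2)² = 68.
det(H) > 0 and tr(H) = 18 > 0, so H is positive definite and the point is a local minimum.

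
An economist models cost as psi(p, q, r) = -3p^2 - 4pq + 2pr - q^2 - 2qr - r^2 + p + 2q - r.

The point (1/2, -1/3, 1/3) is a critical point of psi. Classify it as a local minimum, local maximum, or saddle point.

saddle point

The Hessian is constant: H = [[-6, -4, 2], [-4, -2, -2], [2, -2, -2]].
Leading principal minors: Δ₁ = -6, Δ₂ = -4, Δ₃ = 72.
The minors fit neither the all-positive nor the alternating-sign pattern, so H is indefinite: a saddle point.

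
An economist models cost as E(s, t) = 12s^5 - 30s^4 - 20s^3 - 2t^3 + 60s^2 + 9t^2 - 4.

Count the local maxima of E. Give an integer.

2

E separates as a function of s plus a function of t, so ∇E=0 decouples.
∂E/∂s = 60s(s - 2)(s - 1)(s + 1) = 0 at s ∈ {-1, 0, 1, 2}; ∂E/∂t = -6t(t - 3) = 0 at t ∈ {0, 3}.
The Hessian is diagonal: diag(E_ss, E_tt). Second derivatives: E_ss(-1)=-360, E_ss(0)=120, E_ss(1)=-120, E_ss(2)=360; E_tt(0)=18, E_tt(3)=-18.
Local maxima occur where both diagonal entries negative: (-1, 3), (1, 3). Count: 2.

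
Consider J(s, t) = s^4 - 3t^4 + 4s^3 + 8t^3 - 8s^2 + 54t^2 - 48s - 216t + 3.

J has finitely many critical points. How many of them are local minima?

J separates as a function of s plus a function of t, so ∇J=0 decouples.
∂J/∂s = 4(s - 2)(s + 2)(s + 3) = 0 at s ∈ {-3, -2, 2}; ∂J/∂t = -12(t - 3)(t - 2)(t + 3) = 0 at t ∈ {-3, 2, 3}.
The Hessian is diagonal: diag(J_ss, J_tt). Second derivatives: J_ss(-3)=20, J_ss(-2)=-16, J_ss(2)=80; J_tt(-3)=-360, J_tt(2)=60, J_tt(3)=-72.
Local minima occur where both diagonal entries positive: (-3, 2), (2, 2). Count: 2.

2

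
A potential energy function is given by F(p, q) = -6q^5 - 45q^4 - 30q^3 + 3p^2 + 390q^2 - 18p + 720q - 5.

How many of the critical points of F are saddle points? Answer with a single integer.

F separates as a function of p plus a function of q, so ∇F=0 decouples.
∂F/∂p = 6(p - 3) = 0 at p ∈ {3}; ∂F/∂q = -30(q - 2)(q + 1)(q + 3)(q + 4) = 0 at q ∈ {-4, -3, -1, 2}.
The Hessian is diagonal: diag(F_pp, F_qq). Second derivatives: F_pp(3)=6; F_qq(-4)=540, F_qq(-3)=-300, F_qq(-1)=540, F_qq(2)=-2700.
Saddle points occur where the two diagonal entries have opposite signs: (3, -3), (3, 2). Count: 2.

2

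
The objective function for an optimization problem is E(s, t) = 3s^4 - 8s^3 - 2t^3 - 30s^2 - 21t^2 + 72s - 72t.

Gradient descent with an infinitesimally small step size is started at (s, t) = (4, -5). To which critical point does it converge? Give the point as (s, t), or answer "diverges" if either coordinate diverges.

(3, -4)

E is separable, so gradient descent decouples: s follows -∂E/∂s, t follows -∂E/∂t.
∂E/∂s = 12(s - 3)(s - 1)(s + 2); at s=4 this is 216, so s decreases.
∂E/∂t = -6(t + 3)(t + 4); at t=-5 this is -12, so t increases.
s converges to its nearest critical value 3 (a local min of the s-part); t converges to -4. The iterate converges to (3, -4).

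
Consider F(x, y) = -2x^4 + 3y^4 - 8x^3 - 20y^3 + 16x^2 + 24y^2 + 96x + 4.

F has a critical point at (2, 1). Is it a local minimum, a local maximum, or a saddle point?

The mixed partial ∂²F/∂x∂y is 0, so the Hessian at any point is diag(F_xx, F_yy) = diag(8(-3x^2 - 6x + 4), 12(3y^2 - 10y + 4)).
At (2, 1): H = diag(-160, -36).
Both eigenvalues are negative, so H is negative definite: a local maximum.

local maximum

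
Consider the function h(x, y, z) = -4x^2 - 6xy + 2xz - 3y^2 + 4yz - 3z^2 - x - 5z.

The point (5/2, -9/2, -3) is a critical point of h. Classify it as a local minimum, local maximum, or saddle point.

local maximum

The Hessian is constant: H = [[-8, -6, 2], [-6, -6, 4], [2, 4, -6]].
Leading principal minors: Δ₁ = -8, Δ₂ = 12, Δ₃ = -16.
The minors alternate sign starting negative (−, +, −), so H is negative definite: a local maximum.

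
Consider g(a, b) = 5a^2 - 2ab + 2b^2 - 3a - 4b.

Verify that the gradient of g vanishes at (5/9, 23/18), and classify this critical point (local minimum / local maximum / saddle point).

∇g = (10a - 2b - 3, -2a + 4b - 4); substituting (5/9, 23/18) gives ∇g = (0, 0), so (5/9, 23/18) is indeed a critical point.
The Hessian of g is constant: H = [[10, -2], [-2, 4]].
det(H) = 10·4 − (-2)² = 36.
det(H) > 0 and tr(H) = 14 > 0, so H is positive definite and the point is a local minimum.

local minimum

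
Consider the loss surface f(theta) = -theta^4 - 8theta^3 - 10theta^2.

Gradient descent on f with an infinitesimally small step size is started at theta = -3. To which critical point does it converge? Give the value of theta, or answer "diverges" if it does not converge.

f'(theta) = -4theta(theta + 1)(theta + 5), so f'(-3) = -48.
Gradient descent moves in the -f' direction, i.e. theta is increasing.
The nearest critical point in that direction is theta = -1, where f'' = 16 > 0 (a local minimum). The iterate converges there.

-1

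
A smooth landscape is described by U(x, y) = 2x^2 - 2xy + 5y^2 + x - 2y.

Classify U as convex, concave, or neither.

convex

U is quadratic, so its Hessian is the constant matrix H = [[4, -2], [-2, 10]].
det(H) = 36, tr(H) = 14.
det(H) > 0 and tr(H) > 0, so H is positive definite everywhere: convex.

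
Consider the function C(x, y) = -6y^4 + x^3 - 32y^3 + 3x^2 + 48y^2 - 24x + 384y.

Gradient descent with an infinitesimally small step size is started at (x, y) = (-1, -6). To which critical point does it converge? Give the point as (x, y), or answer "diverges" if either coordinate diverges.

C is separable, so gradient descent decouples: x follows -∂C/∂x, y follows -∂C/∂y.
∂C/∂x = 3(x - 2)(x + 4); at x=-1 this is -27, so x increases.
∂C/∂y = -24(y - 2)(y + 2)(y + 4); at y=-6 this is 1536, so y decreases.
The y-coordinate has no critical point in that direction and runs off to infinity.

diverges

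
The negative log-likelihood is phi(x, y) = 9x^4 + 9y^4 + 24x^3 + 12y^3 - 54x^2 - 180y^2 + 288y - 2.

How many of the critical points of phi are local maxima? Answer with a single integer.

1

phi separates as a function of x plus a function of y, so ∇phi=0 decouples.
∂phi/∂x = 36x(x - 1)(x + 3) = 0 at x ∈ {-3, 0, 1}; ∂phi/∂y = 36(y - 2)(y - 1)(y + 4) = 0 at y ∈ {-4, 1, 2}.
The Hessian is diagonal: diag(phi_xx, phi_yy). Second derivatives: phi_xx(-3)=432, phi_xx(0)=-108, phi_xx(1)=144; phi_yy(-4)=1080, phi_yy(1)=-180, phi_yy(2)=216.
Local maxima occur where both diagonal entries negative: (0, 1). Count: 1.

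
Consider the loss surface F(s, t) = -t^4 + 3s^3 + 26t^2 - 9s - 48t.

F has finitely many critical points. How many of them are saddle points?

3

F separates as a function of s plus a function of t, so ∇F=0 decouples.
∂F/∂s = 9(s - 1)(s + 1) = 0 at s ∈ {-1, 1}; ∂F/∂t = -4(t - 3)(t - 1)(t + 4) = 0 at t ∈ {-4, 1, 3}.
The Hessian is diagonal: diag(F_ss, F_tt). Second derivatives: F_ss(-1)=-18, F_ss(1)=18; F_tt(-4)=-140, F_tt(1)=40, F_tt(3)=-56.
Saddle points occur where the two diagonal entries have opposite signs: (-1, 1), (1, -4), (1, 3). Count: 3.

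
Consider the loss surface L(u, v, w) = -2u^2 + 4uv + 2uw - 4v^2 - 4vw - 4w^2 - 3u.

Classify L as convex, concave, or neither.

concave

L is quadratic, so its Hessian is the constant matrix H = [[-4, 4, 2], [4, -8, -4], [2, -4, -8]].
Leading principal minors: -4, 16, -96.
Signs alternate −, +, − ⇒ H ≺ 0 ⇒ concave.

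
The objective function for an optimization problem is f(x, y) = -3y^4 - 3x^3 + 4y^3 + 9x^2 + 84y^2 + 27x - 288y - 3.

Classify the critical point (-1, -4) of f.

saddle point

The mixed partial ∂²f/∂x∂y is 0, so the Hessian at any point is diag(f_xx, f_yy) = diag(18(-x + 1), 12(-3y^2 + 2y + 14)).
At (-1, -4): H = diag(36, -504).
The eigenvalues have opposite signs, so H is indefinite: a saddle point.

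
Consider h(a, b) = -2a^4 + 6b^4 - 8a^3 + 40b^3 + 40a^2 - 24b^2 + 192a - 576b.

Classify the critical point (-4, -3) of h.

The mixed partial ∂²h/∂a∂b is 0, so the Hessian at any point is diag(h_aa, h_bb) = diag(8(-3a^2 - 6a + 10), 24(3b^2 + 10b - 2)).
At (-4, -3): H = diag(-112, -120).
Both eigenvalues are negative, so H is negative definite: a local maximum.

local maximum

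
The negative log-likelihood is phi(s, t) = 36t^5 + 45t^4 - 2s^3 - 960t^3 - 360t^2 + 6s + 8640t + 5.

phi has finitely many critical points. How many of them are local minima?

phi separates as a function of s plus a function of t, so ∇phi=0 decouples.
∂phi/∂s = -6(s - 1)(s + 1) = 0 at s ∈ {-1, 1}; ∂phi/∂t = 180(t - 3)(t - 2)(t + 2)(t + 4) = 0 at t ∈ {-4, -2, 2, 3}.
The Hessian is diagonal: diag(phi_ss, phi_tt). Second derivatives: phi_ss(-1)=12, phi_ss(1)=-12; phi_tt(-4)=-15120, phi_tt(-2)=7200, phi_tt(2)=-4320, phi_tt(3)=6300.
Local minima occur where both diagonal entries positive: (-1, -2), (-1, 3). Count: 2.

2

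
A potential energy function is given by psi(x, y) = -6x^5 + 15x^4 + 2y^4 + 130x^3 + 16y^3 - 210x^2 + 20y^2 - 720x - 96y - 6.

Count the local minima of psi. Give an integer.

psi separates as a function of x plus a function of y, so ∇psi=0 decouples.
∂psi/∂x = -30(x - 4)(x - 2)(x + 1)(x + 3) = 0 at x ∈ {-3, -1, 2, 4}; ∂psi/∂y = 8(y - 1)(y + 3)(y + 4) = 0 at y ∈ {-4, -3, 1}.
The Hessian is diagonal: diag(psi_xx, psi_yy). Second derivatives: psi_xx(-3)=2100, psi_xx(-1)=-900, psi_xx(2)=900, psi_xx(4)=-2100; psi_yy(-4)=40, psi_yy(-3)=-32, psi_yy(1)=160.
Local minima occur where both diagonal entries positive: (-3, -4), (-3, 1), (2, -4), (2, 1). Count: 4.

4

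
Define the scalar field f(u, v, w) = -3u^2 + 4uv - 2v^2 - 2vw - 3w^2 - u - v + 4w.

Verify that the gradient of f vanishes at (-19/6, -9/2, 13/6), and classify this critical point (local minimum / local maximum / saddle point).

∇f = (-6u + 4v - 1, 4u - 4v - 2w - 1, -2v - 6w + 4); substituting (-19/6, -9/2, 13/6) gives ∇f = (0, 0, 0), so (-19/6, -9/2, 13/6) is indeed a critical point.
The Hessian is constant: H = [[-6, 4, 0], [4, -4, -2], [0, -2, -6]].
Leading principal minors: Δ₁ = -6, Δ₂ = 8, Δ₃ = -24.
The minors alternate sign starting negative (−, +, −), so H is negative definite: a local maximum.

local maximum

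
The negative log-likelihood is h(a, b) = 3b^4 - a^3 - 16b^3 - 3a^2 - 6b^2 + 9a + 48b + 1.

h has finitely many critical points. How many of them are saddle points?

3

h separates as a function of a plus a function of b, so ∇h=0 decouples.
∂h/∂a = -3(a - 1)(a + 3) = 0 at a ∈ {-3, 1}; ∂h/∂b = 12(b - 4)(b - 1)(b + 1) = 0 at b ∈ {-1, 1, 4}.
The Hessian is diagonal: diag(h_aa, h_bb). Second derivatives: h_aa(-3)=12, h_aa(1)=-12; h_bb(-1)=120, h_bb(1)=-72, h_bb(4)=180.
Saddle points occur where the two diagonal entries have opposite signs: (-3, 1), (1, -1), (1, 4). Count: 3.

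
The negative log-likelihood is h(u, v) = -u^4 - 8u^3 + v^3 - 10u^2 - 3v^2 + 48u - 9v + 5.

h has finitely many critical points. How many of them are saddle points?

h separates as a function of u plus a function of v, so ∇h=0 decouples.
∂h/∂u = -4(u - 1)(u + 3)(u + 4) = 0 at u ∈ {-4, -3, 1}; ∂h/∂v = 3(v - 3)(v + 1) = 0 at v ∈ {-1, 3}.
The Hessian is diagonal: diag(h_uu, h_vv). Second derivatives: h_uu(-4)=-20, h_uu(-3)=16, h_uu(1)=-80; h_vv(-1)=-12, h_vv(3)=12.
Saddle points occur where the two diagonal entries have opposite signs: (-4, 3), (-3, -1), (1, 3). Count: 3.

3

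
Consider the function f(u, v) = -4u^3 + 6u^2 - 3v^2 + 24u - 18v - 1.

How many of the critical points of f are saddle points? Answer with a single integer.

f separates as a function of u plus a function of v, so ∇f=0 decouples.
∂f/∂u = -12(u - 2)(u + 1) = 0 at u ∈ {-1, 2}; ∂f/∂v = -6(v + 3) = 0 at v ∈ {-3}.
The Hessian is diagonal: diag(f_uu, f_vv). Second derivatives: f_uu(-1)=36, f_uu(2)=-36; f_vv(-3)=-6.
Saddle points occur where the two diagonal entries have opposite signs: (-1, -3). Count: 1.

1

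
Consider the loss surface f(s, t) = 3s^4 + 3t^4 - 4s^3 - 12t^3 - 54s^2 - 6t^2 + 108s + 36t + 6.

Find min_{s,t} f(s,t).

-480

f(s,t) separates as P(s) + Q(t) + 6, so its minimum is min P + min Q + 6.
P'(s) = 12(s - 3)(s - 1)(s + 3) vanishes at s ∈ {-3, 1, 3}; Q'(t) = 12(t - 3)(t - 1)(t + 1) vanishes at t ∈ {-1, 1, 3}.
Local minima of P (where P''>0): P(-3)=-459, P(3)=-27. Local minima of Q: Q(-1)=-27, Q(3)=-27.
So the global minimum of f is P(-3) + Q(-1) + 6 = -459 − 27 + 6 = -480, attained at (-3, -1).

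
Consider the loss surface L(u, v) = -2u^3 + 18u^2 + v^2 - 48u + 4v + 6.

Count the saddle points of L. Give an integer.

L separates as a function of u plus a function of v, so ∇L=0 decouples.
∂L/∂u = -6(u - 4)(u - 2) = 0 at u ∈ {2, 4}; ∂L/∂v = 2(v + 2) = 0 at v ∈ {-2}.
The Hessian is diagonal: diag(L_uu, L_vv). Second derivatives: L_uu(2)=12, L_uu(4)=-12; L_vv(-2)=2.
Saddle points occur where the two diagonal entries have opposite signs: (4, -2). Count: 1.

1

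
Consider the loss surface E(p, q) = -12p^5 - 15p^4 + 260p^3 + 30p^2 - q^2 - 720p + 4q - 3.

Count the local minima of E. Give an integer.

E separates as a function of p plus a function of q, so ∇E=0 decouples.
∂E/∂p = -60(p - 3)(p - 1)(p + 1)(p + 4) = 0 at p ∈ {-4, -1, 1, 3}; ∂E/∂q = -2(q - 2) = 0 at q ∈ {2}.
The Hessian is diagonal: diag(E_pp, E_qq). Second derivatives: E_pp(-4)=6300, E_pp(-1)=-1440, E_pp(1)=1200, E_pp(3)=-3360; E_qq(2)=-2.
Local minima occur where both diagonal entries positive: none. Count: 0.

0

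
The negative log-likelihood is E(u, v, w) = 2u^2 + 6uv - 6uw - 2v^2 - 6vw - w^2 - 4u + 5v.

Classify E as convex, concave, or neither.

E is quadratic, so its Hessian is the constant matrix H = [[4, 6, -6], [6, -4, -6], [-6, -6, -2]].
Leading principal minors: 4, -52, 536.
Neither pattern holds ⇒ H is indefinite ⇒ neither convex nor concave.

neither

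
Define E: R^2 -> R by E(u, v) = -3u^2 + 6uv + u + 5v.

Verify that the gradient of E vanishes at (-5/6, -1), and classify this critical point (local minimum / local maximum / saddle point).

∇E = (-6u + 6v + 1, 6u + 5); substituting (-5/6, -1) gives ∇E = (0, 0), so (-5/6, -1) is indeed a critical point.
The Hessian of E is constant: H = [[-6, 6], [6, 0]].
det(H) = (-6)·0 − 6² = -36.
Since det(H) < 0, H is indefinite and the critical point is a saddle point.

saddle point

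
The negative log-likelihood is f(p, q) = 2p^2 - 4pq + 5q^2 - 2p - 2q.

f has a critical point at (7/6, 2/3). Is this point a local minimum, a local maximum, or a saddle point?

The Hessian of f is constant: H = [[4, -4], [-4, 10]].
det(H) = 4·10 − (-4)² = 24.
det(H) > 0 and tr(H) = 14 > 0, so H is positive definite and the point is a local minimum.

local minimum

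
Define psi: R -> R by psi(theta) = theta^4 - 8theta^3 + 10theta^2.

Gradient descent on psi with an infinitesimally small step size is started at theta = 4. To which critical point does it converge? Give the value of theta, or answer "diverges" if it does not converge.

5

psi'(theta) = 4theta(theta - 5)(theta - 1), so psi'(4) = -48.
Gradient descent moves in the -psi' direction, i.e. theta is increasing.
The nearest critical point in that direction is theta = 5, where psi'' = 80 > 0 (a local minimum). The iterate converges there.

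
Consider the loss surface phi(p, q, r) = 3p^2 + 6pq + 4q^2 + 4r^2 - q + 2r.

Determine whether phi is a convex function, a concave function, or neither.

convex

phi is quadratic, so its Hessian is the constant matrix H = [[6, 6, 0], [6, 8, 0], [0, 0, 8]].
Leading principal minors: 6, 12, 96.
All positive ⇒ H ≻ 0 ⇒ convex.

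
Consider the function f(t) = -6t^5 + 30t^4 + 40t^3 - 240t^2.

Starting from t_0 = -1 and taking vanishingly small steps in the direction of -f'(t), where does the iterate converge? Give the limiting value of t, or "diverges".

-2

f'(t) = -30t(t - 4)(t - 2)(t + 2), so f'(-1) = 450.
Gradient descent moves in the -f' direction, i.e. t is decreasing.
The nearest critical point in that direction is t = -2, where f'' = 1440 > 0 (a local minimum). The iterate converges there.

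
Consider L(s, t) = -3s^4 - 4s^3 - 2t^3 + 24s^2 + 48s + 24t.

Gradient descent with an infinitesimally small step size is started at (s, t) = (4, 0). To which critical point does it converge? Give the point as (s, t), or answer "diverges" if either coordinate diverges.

L is separable, so gradient descent decouples: s follows -∂L/∂s, t follows -∂L/∂t.
∂L/∂s = -12(s - 2)(s + 1)(s + 2); at s=4 this is -720, so s increases.
∂L/∂t = -6(t - 2)(t + 2); at t=0 this is 24, so t decreases.
The s-coordinate has no critical point in that direction and runs off to infinity.

diverges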